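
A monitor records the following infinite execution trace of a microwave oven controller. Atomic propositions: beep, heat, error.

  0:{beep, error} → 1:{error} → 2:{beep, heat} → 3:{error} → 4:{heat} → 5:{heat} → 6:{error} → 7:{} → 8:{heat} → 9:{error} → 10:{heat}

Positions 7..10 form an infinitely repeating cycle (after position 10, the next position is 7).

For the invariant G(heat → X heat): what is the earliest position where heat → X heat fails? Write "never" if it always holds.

Check heat → X heat at each position in order: 0 ✓, 1 ✓.
At position 2 the labels are {beep, heat} and the next position 3 has {error}, so heat → X heat is false there. This is the first violation.

2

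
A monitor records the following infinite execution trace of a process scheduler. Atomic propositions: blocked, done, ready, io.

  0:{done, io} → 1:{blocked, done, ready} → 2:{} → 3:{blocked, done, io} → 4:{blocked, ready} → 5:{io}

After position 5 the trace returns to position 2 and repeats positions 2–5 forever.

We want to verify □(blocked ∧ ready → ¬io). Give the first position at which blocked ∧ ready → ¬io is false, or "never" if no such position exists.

blocked ∧ ready → ¬io holds at every position 0..5, and those are all the positions the trace ever visits, so the invariant □(blocked ∧ ready → ¬io) is never violated.

never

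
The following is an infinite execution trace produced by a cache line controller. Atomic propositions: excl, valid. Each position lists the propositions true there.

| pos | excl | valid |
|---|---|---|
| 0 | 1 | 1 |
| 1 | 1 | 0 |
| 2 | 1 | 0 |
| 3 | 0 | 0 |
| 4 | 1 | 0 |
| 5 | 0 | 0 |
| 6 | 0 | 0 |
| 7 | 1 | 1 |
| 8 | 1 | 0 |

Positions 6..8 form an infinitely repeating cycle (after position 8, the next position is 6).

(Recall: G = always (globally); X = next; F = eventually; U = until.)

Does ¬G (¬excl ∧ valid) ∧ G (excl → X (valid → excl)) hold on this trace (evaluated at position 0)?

excl → X (valid → excl) holds at every position 0..8, and those are all positions ever visited, so G (excl → X (valid → excl)) holds.
Positions where excl holds: 0, 1, 2, 4, 7, 8.
Check X (valid → excl) at each: 0→ok, 1→ok, 2→ok, 4→ok, 7→ok, 8→ok.
At position 0: ¬G (¬excl ∧ valid) is true; G (excl → X (valid → excl)) is true; so ¬G (¬excl ∧ valid) ∧ G (excl → X (valid → excl)) is true.

Yes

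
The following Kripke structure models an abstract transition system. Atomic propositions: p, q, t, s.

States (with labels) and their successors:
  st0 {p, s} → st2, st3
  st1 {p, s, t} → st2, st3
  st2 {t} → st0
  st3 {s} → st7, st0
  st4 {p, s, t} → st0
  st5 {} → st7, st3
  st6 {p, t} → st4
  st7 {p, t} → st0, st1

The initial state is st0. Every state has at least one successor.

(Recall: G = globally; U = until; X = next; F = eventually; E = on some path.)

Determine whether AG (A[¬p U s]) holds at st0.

Violated

States satisfying A[¬p U s]: {st0, st1, st2, st3, st4}.
States satisfying AG (A[¬p U s]): ∅.
st7 is reachable from st0 and violates A[¬p U s], so AG fails at st0.
st0 ∉ Sat(AG (A[¬p U s])).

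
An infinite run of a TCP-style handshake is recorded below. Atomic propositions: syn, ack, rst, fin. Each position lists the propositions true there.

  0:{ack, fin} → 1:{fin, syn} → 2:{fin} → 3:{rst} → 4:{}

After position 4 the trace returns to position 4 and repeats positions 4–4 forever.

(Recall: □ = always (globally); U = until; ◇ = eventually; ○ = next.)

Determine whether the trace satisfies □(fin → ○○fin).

fin → ○○fin must hold at every position from 0 onward. It fails at position 1, so □(fin → ○○fin) is false.
Positions where fin holds: 0, 1, 2.
Check ○○fin at each: 0→ok, 1→fails, 2→fails.

Does not hold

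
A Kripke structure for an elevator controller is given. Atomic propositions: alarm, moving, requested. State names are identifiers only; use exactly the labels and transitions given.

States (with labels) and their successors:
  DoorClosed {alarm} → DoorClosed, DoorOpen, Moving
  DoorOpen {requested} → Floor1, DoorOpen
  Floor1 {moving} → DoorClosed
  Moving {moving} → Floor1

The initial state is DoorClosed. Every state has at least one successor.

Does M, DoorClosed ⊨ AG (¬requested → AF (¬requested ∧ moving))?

No

States satisfying ¬requested → AF (¬requested ∧ moving): {DoorOpen, Floor1, Moving}.
States satisfying AG (¬requested → AF (¬requested ∧ moving)): ∅.
DoorClosed is reachable from DoorClosed and violates ¬requested → AF (¬requested ∧ moving), so AG fails at DoorClosed.
DoorClosed ∉ Sat(AG (¬requested → AF (¬requested ∧ moving))).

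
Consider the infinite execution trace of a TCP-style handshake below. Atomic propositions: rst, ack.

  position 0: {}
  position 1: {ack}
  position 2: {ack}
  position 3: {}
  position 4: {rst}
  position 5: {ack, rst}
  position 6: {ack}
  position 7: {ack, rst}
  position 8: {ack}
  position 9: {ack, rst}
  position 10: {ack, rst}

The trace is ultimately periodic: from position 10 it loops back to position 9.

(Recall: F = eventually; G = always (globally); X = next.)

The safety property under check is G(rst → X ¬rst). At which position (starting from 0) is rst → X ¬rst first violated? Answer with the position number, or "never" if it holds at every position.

Check rst → X ¬rst at each position in order: 0 ✓, 1 ✓, 2 ✓, 3 ✓.
At position 4 the labels are {rst} and the next position 5 has {ack, rst}, so rst → X ¬rst is false there. This is the first violation.

4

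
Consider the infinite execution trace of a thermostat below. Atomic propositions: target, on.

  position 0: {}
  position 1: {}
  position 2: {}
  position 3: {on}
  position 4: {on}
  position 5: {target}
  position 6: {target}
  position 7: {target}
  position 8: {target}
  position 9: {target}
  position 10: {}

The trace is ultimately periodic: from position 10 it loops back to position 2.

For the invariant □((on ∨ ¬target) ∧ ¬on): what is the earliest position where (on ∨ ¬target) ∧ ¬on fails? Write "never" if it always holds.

3

Check (on ∨ ¬target) ∧ ¬on at each position in order: 0 ✓, 1 ✓, 2 ✓.
At position 3 the labels are {on}, so (on ∨ ¬target) ∧ ¬on is false there. This is the first violation.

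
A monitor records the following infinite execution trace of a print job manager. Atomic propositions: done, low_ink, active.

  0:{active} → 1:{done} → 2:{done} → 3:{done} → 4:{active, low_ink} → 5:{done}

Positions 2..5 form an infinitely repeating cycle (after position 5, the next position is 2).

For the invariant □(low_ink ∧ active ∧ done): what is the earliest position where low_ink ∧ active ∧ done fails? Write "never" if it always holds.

At position 0 the labels are {active}, so low_ink ∧ active ∧ done is false there. This is the first violation.

0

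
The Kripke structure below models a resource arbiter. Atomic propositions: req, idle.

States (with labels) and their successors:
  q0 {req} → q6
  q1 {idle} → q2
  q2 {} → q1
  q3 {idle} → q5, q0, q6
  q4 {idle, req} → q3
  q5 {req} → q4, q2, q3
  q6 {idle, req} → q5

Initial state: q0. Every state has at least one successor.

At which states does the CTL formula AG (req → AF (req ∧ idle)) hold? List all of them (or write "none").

States satisfying req → AF (req ∧ idle): {q0, q1, q2, q3, q4, q6}.
States satisfying AG (req → AF (req ∧ idle)): {q1, q2}.

{q1, q2}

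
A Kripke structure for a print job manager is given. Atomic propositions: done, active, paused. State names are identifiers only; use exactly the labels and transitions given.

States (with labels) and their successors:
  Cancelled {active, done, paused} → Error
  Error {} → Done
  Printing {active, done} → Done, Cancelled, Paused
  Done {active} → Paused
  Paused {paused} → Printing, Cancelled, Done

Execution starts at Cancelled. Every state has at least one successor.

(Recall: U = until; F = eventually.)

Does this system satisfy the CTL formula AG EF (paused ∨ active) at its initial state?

Yes

States satisfying EF (paused ∨ active): {Cancelled, Error, Printing, Done, Paused}.
States satisfying AG EF (paused ∨ active): {Cancelled, Error, Printing, Done, Paused}.
Every state reachable from Cancelled satisfies EF (paused ∨ active).
Cancelled ∈ Sat(AG EF (paused ∨ active)).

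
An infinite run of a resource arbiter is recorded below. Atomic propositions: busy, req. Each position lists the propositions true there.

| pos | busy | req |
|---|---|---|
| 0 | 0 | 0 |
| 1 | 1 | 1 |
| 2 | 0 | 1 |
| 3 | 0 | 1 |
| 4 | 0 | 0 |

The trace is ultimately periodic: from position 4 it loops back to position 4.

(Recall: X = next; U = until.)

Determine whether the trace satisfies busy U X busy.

Walking from position 0: X busy first holds at position 0, and busy holds at every earlier position along the way, so busy U X busy holds.

Holds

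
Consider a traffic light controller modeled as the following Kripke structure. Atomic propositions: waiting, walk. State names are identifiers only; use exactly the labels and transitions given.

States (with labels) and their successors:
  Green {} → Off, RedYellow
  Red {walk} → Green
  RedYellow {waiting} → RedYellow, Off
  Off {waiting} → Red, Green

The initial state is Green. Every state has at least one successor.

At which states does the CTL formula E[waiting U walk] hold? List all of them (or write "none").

States satisfying waiting: {RedYellow, Off}.
States satisfying walk: {Red}.
States satisfying E[waiting U walk]: {Red, RedYellow, Off}.

{Red, RedYellow, Off}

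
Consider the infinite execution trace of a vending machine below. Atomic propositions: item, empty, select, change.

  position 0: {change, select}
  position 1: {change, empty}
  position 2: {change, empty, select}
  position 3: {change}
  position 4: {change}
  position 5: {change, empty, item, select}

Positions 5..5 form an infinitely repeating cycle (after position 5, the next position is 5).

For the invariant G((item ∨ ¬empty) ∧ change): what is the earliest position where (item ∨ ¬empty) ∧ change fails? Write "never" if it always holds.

Check (item ∨ ¬empty) ∧ change at each position in order: 0 ✓.
At position 1 the labels are {change, empty}, so (item ∨ ¬empty) ∧ change is false there. This is the first violation.

1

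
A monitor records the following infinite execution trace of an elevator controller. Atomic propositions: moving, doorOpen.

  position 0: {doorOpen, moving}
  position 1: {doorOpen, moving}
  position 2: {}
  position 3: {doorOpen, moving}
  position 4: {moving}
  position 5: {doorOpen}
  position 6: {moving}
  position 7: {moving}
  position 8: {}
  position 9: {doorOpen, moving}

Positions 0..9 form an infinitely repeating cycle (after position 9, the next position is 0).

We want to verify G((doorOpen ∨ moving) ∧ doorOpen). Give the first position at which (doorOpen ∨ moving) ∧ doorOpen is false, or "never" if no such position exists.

Check (doorOpen ∨ moving) ∧ doorOpen at each position in order: 0 ✓, 1 ✓.
At position 2 the labels are {}, so (doorOpen ∨ moving) ∧ doorOpen is false there. This is the first violation.

2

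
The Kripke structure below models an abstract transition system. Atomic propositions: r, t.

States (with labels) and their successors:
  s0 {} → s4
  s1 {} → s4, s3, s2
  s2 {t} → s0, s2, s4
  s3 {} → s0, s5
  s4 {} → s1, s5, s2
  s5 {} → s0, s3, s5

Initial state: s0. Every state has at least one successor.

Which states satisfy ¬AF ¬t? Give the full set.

{s2}

States satisfying ¬t: {s0, s1, s3, s4, s5}.
States satisfying AF ¬t: {s0, s1, s3, s4, s5}.
States satisfying ¬AF ¬t: {s2}.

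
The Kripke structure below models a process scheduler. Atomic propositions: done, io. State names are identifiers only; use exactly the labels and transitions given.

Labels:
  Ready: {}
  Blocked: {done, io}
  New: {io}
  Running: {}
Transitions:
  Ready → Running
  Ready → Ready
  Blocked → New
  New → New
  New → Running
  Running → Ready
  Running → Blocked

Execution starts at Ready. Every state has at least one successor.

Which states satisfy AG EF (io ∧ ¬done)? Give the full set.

States satisfying EF (io ∧ ¬done): {Ready, Blocked, New, Running}.
States satisfying AG EF (io ∧ ¬done): {Ready, Blocked, New, Running}.

{Ready, Blocked, New, Running}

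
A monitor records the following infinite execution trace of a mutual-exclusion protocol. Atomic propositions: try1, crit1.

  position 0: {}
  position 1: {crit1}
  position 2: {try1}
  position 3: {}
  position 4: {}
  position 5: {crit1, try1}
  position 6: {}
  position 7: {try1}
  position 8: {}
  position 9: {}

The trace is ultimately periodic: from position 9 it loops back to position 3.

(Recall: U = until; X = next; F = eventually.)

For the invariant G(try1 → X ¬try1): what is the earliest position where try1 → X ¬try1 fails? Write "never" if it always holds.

try1 → X ¬try1 holds at every position 0..9, and those are all the positions the trace ever visits, so the invariant G(try1 → X ¬try1) is never violated.

never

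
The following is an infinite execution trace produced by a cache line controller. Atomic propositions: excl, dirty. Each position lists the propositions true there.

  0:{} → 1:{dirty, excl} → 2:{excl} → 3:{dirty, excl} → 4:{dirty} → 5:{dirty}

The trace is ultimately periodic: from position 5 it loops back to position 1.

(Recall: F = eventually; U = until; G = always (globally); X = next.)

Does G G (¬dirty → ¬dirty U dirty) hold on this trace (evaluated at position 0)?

Holds

G (¬dirty → ¬dirty U dirty) holds at every position 0..5, and those are all positions ever visited, so G G (¬dirty → ¬dirty U dirty) holds.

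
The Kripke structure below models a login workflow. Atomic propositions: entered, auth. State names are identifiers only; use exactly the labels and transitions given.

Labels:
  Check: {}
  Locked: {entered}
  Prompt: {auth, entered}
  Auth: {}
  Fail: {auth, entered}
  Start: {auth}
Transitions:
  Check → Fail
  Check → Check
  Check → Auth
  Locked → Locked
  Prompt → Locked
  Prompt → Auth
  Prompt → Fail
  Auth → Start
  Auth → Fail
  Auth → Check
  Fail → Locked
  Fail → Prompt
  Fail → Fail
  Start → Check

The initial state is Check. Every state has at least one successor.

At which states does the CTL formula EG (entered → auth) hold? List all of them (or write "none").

{Check, Prompt, Auth, Fail, Start}

States satisfying entered → auth: {Check, Prompt, Auth, Fail, Start}.
States satisfying EG (entered → auth): {Check, Prompt, Auth, Fail, Start}.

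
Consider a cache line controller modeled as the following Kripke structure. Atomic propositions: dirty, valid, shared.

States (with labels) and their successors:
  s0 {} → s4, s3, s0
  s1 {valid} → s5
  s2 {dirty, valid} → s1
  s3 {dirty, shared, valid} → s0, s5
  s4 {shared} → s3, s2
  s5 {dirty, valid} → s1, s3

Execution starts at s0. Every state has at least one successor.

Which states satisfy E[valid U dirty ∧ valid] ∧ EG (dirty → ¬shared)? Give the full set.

{s1, s2, s5}

States satisfying valid: {s1, s2, s3, s5}.
States satisfying dirty ∧ valid: {s2, s3, s5}.
States satisfying E[valid U dirty ∧ valid]: {s1, s2, s3, s5}.
States satisfying dirty → ¬shared: {s0, s1, s2, s4, s5}.
States satisfying EG (dirty → ¬shared): {s0, s1, s2, s4, s5}.
States satisfying E[valid U dirty ∧ valid] ∧ EG (dirty → ¬shared): {s1, s2, s5}.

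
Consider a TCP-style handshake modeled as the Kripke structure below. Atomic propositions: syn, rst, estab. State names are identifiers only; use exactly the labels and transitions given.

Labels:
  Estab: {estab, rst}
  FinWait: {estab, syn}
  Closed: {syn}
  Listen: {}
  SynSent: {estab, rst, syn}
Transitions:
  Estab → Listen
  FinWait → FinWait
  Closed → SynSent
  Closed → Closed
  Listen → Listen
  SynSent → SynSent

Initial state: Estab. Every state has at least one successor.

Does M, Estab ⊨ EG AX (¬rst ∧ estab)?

Does not hold

States satisfying AX (¬rst ∧ estab): {FinWait}.
States satisfying EG AX (¬rst ∧ estab): {FinWait}.
No suitable path/successor from Estab witnesses the formula.
Estab ∉ Sat(EG AX (¬rst ∧ estab)).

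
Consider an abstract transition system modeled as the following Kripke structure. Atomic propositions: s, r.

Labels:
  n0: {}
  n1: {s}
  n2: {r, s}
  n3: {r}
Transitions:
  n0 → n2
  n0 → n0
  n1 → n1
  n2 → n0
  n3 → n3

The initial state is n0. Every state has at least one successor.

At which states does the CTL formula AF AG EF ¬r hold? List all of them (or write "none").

States satisfying AG EF ¬r: {n0, n1, n2}.
States satisfying AF AG EF ¬r: {n0, n1, n2}.

{n0, n1, n2}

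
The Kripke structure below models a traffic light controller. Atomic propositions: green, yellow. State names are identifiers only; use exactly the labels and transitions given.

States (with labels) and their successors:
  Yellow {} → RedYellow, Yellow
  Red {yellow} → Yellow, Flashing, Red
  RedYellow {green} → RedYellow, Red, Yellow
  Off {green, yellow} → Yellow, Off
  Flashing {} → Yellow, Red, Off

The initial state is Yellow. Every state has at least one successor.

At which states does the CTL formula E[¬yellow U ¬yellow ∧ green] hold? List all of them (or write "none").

States satisfying ¬yellow: {Yellow, RedYellow, Flashing}.
States satisfying ¬yellow ∧ green: {RedYellow}.
States satisfying E[¬yellow U ¬yellow ∧ green]: {Yellow, RedYellow, Flashing}.

{Yellow, RedYellow, Flashing}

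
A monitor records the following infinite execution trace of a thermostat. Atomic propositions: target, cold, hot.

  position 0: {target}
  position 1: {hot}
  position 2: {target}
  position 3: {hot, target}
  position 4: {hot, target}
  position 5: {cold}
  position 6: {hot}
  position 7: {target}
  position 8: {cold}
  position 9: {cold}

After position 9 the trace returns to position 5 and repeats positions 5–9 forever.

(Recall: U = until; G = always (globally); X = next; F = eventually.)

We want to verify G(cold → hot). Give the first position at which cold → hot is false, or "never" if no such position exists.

Check cold → hot at each position in order: 0 ✓, 1 ✓, 2 ✓, 3 ✓, 4 ✓.
At position 5 the labels are {cold}, so cold → hot is false there. This is the first violation.

5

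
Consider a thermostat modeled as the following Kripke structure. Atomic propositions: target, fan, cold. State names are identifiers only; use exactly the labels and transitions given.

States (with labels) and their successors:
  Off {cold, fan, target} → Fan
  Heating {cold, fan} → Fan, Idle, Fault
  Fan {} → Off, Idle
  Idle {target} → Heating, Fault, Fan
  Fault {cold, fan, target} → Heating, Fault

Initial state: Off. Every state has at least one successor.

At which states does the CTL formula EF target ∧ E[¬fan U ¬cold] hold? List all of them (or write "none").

States satisfying target: {Off, Idle, Fault}.
States satisfying EF target: {Off, Heating, Fan, Idle, Fault}.
States satisfying ¬fan: {Fan, Idle}.
States satisfying ¬cold: {Fan, Idle}.
States satisfying E[¬fan U ¬cold]: {Fan, Idle}.
States satisfying EF target ∧ E[¬fan U ¬cold]: {Fan, Idle}.

{Fan, Idle}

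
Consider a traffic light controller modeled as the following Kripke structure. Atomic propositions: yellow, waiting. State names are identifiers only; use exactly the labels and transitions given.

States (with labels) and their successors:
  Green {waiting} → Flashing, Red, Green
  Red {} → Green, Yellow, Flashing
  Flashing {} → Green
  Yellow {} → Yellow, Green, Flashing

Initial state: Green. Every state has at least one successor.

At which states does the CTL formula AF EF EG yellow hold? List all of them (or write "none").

none

States satisfying EF EG yellow: ∅.
States satisfying AF EF EG yellow: ∅.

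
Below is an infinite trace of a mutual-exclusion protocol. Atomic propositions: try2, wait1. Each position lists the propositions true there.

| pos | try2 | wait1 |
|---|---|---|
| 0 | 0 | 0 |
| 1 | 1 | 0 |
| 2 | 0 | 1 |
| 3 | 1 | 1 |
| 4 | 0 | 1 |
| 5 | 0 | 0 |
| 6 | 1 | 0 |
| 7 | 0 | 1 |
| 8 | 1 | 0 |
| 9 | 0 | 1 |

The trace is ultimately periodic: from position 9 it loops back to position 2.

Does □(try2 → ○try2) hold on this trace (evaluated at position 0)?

try2 → ○try2 must hold at every position from 0 onward. It fails at position 1, so □(try2 → ○try2) is false.
Positions where try2 holds: 1, 3, 6, 8.
Check ○try2 at each: 1→fails, 3→fails, 6→fails, 8→fails.

No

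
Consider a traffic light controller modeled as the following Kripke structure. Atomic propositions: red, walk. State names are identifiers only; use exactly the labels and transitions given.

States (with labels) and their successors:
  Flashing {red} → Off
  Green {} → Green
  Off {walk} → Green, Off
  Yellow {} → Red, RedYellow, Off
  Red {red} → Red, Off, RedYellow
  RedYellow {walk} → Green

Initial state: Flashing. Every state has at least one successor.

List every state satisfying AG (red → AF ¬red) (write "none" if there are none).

{Flashing, Green, Off, RedYellow}

States satisfying red → AF ¬red: {Flashing, Green, Off, Yellow, RedYellow}.
States satisfying AG (red → AF ¬red): {Flashing, Green, Off, RedYellow}.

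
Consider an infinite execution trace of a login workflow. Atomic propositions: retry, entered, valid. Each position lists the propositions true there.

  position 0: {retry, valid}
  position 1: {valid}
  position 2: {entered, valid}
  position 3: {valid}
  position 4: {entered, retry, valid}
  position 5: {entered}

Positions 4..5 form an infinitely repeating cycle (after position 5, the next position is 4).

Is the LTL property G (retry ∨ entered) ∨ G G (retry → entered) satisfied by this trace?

retry ∨ entered must hold at every position from 0 onward. It fails at position 1, so G (retry ∨ entered) is false.
G (retry → entered) must hold at every position from 0 onward. It fails at position 0, so G G (retry → entered) is false.
At position 0: G (retry ∨ entered) is false; G G (retry → entered) is false; so G (retry ∨ entered) ∨ G G (retry → entered) is false.

Does not hold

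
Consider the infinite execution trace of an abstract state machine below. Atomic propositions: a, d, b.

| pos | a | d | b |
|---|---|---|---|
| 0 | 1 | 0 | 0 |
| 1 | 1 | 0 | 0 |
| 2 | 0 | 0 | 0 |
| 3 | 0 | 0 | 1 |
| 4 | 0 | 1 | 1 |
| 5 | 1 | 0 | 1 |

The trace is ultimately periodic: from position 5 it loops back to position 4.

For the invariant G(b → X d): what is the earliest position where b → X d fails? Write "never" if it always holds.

Check b → X d at each position in order: 0 ✓, 1 ✓, 2 ✓, 3 ✓.
At position 4 the labels are {b, d} and the next position 5 has {a, b}, so b → X d is false there. This is the first violation.

4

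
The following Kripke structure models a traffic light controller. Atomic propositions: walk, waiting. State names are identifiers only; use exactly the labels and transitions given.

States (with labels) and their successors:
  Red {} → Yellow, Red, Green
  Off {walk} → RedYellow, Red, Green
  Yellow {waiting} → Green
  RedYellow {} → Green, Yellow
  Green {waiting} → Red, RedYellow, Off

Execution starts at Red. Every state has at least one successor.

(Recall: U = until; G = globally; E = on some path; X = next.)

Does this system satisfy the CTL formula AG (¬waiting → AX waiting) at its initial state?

States satisfying ¬waiting → AX waiting: {Yellow, RedYellow, Green}.
States satisfying AG (¬waiting → AX waiting): ∅.
Off is reachable from Red and violates ¬waiting → AX waiting, so AG fails at Red.
Red ∉ Sat(AG (¬waiting → AX waiting)).

Violated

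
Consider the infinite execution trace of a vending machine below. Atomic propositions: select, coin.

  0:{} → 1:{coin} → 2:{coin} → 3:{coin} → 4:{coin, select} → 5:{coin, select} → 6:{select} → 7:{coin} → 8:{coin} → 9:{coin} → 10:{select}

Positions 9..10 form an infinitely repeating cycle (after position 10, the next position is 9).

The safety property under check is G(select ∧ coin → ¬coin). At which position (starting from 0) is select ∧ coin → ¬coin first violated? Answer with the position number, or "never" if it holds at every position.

4

Check select ∧ coin → ¬coin at each position in order: 0 ✓, 1 ✓, 2 ✓, 3 ✓.
At position 4 the labels are {coin, select}, so select ∧ coin → ¬coin is false there. This is the first violation.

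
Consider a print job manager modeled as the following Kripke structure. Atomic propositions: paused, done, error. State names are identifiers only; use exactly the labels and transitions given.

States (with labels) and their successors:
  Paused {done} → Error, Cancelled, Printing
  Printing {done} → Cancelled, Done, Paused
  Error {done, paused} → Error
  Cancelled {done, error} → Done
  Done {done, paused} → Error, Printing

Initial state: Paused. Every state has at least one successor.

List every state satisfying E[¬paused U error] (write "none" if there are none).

{Paused, Printing, Cancelled}

States satisfying ¬paused: {Paused, Printing, Cancelled}.
States satisfying error: {Cancelled}.
States satisfying E[¬paused U error]: {Paused, Printing, Cancelled}.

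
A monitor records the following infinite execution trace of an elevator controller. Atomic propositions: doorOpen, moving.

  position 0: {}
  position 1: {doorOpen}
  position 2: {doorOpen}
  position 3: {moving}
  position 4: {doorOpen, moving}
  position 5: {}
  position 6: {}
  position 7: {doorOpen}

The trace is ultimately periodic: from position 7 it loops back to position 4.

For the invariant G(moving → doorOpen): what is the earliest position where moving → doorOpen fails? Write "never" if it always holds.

3

Check moving → doorOpen at each position in order: 0 ✓, 1 ✓, 2 ✓.
At position 3 the labels are {moving}, so moving → doorOpen is false there. This is the first violation.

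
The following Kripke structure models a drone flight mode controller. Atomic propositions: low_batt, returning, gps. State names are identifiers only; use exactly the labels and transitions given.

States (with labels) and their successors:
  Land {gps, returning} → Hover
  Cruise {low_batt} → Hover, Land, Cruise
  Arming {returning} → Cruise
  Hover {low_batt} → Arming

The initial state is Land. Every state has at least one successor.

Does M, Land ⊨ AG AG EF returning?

States satisfying AG EF returning: {Land, Cruise, Arming, Hover}.
States satisfying AG AG EF returning: {Land, Cruise, Arming, Hover}.
Every state reachable from Land satisfies AG EF returning.
Land ∈ Sat(AG AG EF returning).

Holds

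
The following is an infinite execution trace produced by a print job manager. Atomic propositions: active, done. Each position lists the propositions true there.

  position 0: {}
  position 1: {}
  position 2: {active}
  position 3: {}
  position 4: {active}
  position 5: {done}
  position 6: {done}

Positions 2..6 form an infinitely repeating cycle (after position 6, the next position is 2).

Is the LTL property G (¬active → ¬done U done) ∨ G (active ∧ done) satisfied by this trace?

Satisfied

¬active → ¬done U done holds at every position 0..6, and those are all positions ever visited, so G (¬active → ¬done U done) holds.
Positions where ¬active holds: 0, 1, 3, 5, 6.
Check ¬done U done at each: 0→ok, 1→ok, 3→ok, 5→ok, 6→ok.
active ∧ done must hold at every position from 0 onward. It fails at position 0, so G (active ∧ done) is false.
At position 0: G (¬active → ¬done U done) is true; G (active ∧ done) is false; so G (¬active → ¬done U done) ∨ G (active ∧ done) is true.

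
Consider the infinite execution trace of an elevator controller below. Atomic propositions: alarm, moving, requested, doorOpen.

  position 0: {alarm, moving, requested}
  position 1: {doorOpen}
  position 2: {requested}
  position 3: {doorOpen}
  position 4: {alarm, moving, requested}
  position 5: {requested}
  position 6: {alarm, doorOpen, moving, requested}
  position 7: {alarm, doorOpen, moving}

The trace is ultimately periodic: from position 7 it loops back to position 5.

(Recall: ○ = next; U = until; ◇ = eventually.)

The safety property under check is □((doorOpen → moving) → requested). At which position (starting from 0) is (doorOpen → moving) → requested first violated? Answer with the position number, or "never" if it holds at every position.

Check (doorOpen → moving) → requested at each position in order: 0 ✓, 1 ✓, 2 ✓, 3 ✓, 4 ✓, 5 ✓, 6 ✓.
At position 7 the labels are {alarm, doorOpen, moving}, so (doorOpen → moving) → requested is false there. This is the first violation.

7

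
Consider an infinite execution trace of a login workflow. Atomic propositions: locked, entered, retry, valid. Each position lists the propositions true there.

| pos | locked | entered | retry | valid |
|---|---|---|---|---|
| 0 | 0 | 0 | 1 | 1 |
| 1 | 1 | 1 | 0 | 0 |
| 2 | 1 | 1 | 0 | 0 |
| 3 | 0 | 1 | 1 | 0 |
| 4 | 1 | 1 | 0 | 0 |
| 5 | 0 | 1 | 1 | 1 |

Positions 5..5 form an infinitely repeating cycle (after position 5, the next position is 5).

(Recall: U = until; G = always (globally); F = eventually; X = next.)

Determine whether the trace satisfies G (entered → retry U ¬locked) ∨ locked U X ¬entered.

No

entered → retry U ¬locked must hold at every position from 0 onward. It fails at position 1, so G (entered → retry U ¬locked) is false.
Positions where entered holds: 1, 2, 3, 4, 5.
Check retry U ¬locked at each: 1→fails, 2→fails, 3→ok, 4→fails, 5→ok.
Walking from position 0: at position 0, X ¬entered has not yet held and locked fails, so locked U X ¬entered is false.
At position 0: G (entered → retry U ¬locked) is false; locked U X ¬entered is false; so G (entered → retry U ¬locked) ∨ locked U X ¬entered is false.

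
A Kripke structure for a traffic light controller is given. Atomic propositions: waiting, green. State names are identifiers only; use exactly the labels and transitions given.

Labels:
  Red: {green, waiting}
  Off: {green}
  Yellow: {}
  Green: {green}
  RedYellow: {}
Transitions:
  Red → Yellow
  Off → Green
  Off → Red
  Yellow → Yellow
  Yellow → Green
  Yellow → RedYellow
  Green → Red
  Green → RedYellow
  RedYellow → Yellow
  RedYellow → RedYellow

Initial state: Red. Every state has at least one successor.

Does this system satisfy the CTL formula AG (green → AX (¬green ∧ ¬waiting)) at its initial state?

No

States satisfying green → AX (¬green ∧ ¬waiting): {Red, Yellow, RedYellow}.
States satisfying AG (green → AX (¬green ∧ ¬waiting)): ∅.
Green is reachable from Red and violates green → AX (¬green ∧ ¬waiting), so AG fails at Red.
Red ∉ Sat(AG (green → AX (¬green ∧ ¬waiting))).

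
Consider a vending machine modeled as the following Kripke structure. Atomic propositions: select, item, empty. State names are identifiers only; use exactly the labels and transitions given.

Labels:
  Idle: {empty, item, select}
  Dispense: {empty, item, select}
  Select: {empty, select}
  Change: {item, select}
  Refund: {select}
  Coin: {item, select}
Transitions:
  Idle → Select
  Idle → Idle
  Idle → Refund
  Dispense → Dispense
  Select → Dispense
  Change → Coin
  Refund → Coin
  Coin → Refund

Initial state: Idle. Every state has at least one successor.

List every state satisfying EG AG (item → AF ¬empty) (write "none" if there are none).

{Change, Refund, Coin}

States satisfying AG (item → AF ¬empty): {Change, Refund, Coin}.
States satisfying EG AG (item → AF ¬empty): {Change, Refund, Coin}.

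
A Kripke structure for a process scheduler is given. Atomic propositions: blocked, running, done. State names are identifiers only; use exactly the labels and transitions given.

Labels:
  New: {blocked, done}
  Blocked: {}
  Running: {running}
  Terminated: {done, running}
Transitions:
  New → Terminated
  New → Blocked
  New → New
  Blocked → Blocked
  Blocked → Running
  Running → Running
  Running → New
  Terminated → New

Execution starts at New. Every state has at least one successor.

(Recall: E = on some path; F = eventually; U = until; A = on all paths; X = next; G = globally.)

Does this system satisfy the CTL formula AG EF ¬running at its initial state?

Satisfied

States satisfying EF ¬running: {New, Blocked, Running, Terminated}.
States satisfying AG EF ¬running: {New, Blocked, Running, Terminated}.
Every state reachable from New satisfies EF ¬running.
New ∈ Sat(AG EF ¬running).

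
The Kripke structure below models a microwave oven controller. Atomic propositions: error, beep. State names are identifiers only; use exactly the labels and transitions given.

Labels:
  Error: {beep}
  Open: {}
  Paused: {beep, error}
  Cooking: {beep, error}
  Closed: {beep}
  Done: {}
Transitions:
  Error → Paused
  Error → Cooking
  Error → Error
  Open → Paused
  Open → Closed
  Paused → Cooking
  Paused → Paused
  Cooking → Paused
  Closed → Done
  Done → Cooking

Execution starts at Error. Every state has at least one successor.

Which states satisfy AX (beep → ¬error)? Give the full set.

{Closed}

States satisfying beep → ¬error: {Error, Open, Closed, Done}.
States satisfying AX (beep → ¬error): {Closed}.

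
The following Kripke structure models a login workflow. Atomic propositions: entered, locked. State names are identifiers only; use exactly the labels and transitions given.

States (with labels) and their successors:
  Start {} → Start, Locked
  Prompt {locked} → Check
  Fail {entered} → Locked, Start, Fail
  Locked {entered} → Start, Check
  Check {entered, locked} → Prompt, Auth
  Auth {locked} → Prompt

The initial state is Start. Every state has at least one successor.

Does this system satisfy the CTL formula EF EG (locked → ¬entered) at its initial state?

Yes

States satisfying EG (locked → ¬entered): {Start, Fail, Locked}.
States satisfying EF EG (locked → ¬entered): {Start, Fail, Locked}.
Some path from Start reaches a state where EG (locked → ¬entered) holds.
Start ∈ Sat(EF EG (locked → ¬entered)).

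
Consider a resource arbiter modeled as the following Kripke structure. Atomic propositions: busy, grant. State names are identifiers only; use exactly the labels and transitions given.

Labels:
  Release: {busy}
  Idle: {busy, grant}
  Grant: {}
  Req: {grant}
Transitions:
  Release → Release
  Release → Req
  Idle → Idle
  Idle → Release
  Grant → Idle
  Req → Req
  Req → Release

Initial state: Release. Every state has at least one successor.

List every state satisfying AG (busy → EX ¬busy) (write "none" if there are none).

States satisfying busy → EX ¬busy: {Release, Grant, Req}.
States satisfying AG (busy → EX ¬busy): {Release, Req}.

{Release, Req}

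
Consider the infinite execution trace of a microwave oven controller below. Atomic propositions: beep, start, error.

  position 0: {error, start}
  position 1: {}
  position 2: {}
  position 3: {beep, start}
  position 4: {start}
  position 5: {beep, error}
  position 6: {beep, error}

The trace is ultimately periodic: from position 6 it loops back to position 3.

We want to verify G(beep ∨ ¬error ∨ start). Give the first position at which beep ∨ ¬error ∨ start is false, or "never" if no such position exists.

never

beep ∨ ¬error ∨ start holds at every position 0..6, and those are all the positions the trace ever visits, so the invariant G(beep ∨ ¬error ∨ start) is never violated.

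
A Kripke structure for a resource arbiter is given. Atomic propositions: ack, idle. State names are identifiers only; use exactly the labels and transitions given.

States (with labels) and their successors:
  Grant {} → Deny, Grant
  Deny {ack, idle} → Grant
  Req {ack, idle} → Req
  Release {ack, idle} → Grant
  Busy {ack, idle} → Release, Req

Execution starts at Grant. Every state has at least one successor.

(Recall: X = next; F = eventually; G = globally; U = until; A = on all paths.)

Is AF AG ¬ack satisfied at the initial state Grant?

States satisfying AG ¬ack: ∅.
States satisfying AF AG ¬ack: ∅.
There is a path from Grant along which AG ¬ack never holds.
Grant ∉ Sat(AF AG ¬ack).

No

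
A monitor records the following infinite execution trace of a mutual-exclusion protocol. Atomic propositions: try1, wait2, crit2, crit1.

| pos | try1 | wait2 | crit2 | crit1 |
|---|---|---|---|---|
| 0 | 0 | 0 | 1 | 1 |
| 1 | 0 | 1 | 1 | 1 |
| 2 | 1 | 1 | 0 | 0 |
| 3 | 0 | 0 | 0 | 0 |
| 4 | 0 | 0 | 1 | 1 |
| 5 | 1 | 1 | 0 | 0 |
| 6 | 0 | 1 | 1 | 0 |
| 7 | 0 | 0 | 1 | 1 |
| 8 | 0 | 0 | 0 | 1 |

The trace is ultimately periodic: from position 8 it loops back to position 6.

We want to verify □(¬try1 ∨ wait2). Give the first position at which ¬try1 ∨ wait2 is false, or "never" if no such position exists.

never

¬try1 ∨ wait2 holds at every position 0..8, and those are all the positions the trace ever visits, so the invariant □(¬try1 ∨ wait2) is never violated.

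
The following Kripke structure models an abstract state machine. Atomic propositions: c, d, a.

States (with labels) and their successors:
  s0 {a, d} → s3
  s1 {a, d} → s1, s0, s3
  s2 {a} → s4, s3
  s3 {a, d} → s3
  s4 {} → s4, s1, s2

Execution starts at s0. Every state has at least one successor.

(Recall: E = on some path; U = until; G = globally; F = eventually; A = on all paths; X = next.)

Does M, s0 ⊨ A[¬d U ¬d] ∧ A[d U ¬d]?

No

States satisfying ¬d: {s2, s4}.
States satisfying A[¬d U ¬d]: {s2, s4}.
States satisfying d: {s0, s1, s3}.
States satisfying A[d U ¬d]: {s2, s4}.
States satisfying A[¬d U ¬d] ∧ A[d U ¬d]: {s2, s4}.
s0 ∉ Sat(A[¬d U ¬d] ∧ A[d U ¬d]).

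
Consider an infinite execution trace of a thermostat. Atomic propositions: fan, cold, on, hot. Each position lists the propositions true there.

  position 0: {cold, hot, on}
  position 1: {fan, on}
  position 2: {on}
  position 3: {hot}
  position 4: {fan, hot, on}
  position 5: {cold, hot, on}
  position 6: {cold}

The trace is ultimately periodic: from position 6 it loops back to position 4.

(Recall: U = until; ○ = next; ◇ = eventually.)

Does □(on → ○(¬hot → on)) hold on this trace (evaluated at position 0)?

Violated

on → ○(¬hot → on) must hold at every position from 0 onward. It fails at position 5, so □(on → ○(¬hot → on)) is false.
Positions where on holds: 0, 1, 2, 4, 5.
Check ○(¬hot → on) at each: 0→ok, 1→ok, 2→ok, 4→ok, 5→fails.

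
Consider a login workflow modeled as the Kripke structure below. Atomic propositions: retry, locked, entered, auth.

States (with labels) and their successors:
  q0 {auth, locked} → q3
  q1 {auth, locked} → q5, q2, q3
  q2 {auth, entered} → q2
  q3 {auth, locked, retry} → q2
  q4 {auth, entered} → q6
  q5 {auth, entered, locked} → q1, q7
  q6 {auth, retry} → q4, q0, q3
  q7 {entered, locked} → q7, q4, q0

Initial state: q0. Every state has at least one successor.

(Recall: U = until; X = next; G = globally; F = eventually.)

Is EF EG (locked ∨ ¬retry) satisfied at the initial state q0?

States satisfying EG (locked ∨ ¬retry): {q0, q1, q2, q3, q5, q7}.
States satisfying EF EG (locked ∨ ¬retry): {q0, q1, q2, q3, q4, q5, q6, q7}.
Some path from q0 reaches a state where EG (locked ∨ ¬retry) holds.
q0 ∈ Sat(EF EG (locked ∨ ¬retry)).

Yes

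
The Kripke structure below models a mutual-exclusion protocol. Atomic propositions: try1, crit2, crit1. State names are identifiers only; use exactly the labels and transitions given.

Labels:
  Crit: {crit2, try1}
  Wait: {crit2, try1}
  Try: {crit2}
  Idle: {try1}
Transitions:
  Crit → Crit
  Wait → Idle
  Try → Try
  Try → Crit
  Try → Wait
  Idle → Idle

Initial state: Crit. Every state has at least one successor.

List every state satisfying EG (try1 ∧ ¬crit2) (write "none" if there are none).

States satisfying try1 ∧ ¬crit2: {Idle}.
States satisfying EG (try1 ∧ ¬crit2): {Idle}.

{Idle}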